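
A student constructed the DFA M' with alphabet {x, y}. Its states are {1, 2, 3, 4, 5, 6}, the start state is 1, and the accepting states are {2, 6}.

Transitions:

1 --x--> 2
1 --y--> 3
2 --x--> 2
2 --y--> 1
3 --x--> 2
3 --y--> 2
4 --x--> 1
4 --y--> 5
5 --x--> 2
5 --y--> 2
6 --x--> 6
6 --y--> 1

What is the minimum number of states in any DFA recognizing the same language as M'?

First remove the unreachable states {4,5,6}; 3 states remain.
Start with accepting vs non-accepting: {2} | {1,3}.
On input y, block {1,3} splits into {1} and {3}.
Stable partition: {2} | {1} | {3} — 3 equivalence classes.

3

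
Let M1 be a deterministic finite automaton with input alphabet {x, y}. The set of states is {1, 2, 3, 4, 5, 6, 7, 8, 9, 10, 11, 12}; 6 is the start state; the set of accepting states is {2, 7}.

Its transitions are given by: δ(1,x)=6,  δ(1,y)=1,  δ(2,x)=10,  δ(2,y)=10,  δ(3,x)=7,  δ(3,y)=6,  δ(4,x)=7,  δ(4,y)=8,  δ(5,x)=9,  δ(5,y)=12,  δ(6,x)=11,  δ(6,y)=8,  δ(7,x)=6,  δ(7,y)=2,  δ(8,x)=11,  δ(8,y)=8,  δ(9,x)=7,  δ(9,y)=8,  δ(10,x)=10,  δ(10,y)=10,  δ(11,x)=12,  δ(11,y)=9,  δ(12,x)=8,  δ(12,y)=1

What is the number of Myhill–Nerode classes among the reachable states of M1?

7

States {3,4,5} cannot be reached from the start state, so discard them.
Start with accepting vs non-accepting: {2,7} | {1,6,8,9,10,11,12}.
On input y, block {2,7} splits into {2} and {7}.
Split {1,6,8,9,10,11,12} by δ(·,x) → {1,6,8,10,11,12} and {9}.
Split {1,6,8,10,11,12} by δ(·,y) → {1,6,8,10,12} and {11}.
Split {1,6,8,10,12} by δ(·,x) → {1,10,12} and {6,8}.
On input x, block {1,10,12} splits into {1,12} and {10}.
No further refinement is possible. Final partition (7 blocks): {2} | {1,12} | {7} | {9} | {11} | {6,8} | {10}.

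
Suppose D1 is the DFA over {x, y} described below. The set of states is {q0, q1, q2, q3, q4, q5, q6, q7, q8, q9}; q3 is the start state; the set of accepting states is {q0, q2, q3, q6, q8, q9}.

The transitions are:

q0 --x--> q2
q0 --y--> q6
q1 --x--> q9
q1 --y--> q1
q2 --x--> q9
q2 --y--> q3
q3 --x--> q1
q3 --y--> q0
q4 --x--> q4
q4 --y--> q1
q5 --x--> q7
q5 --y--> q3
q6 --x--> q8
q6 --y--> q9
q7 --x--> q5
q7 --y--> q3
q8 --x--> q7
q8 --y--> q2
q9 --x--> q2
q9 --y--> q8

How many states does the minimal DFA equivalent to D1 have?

8

First remove the unreachable states {q4}; 9 states remain.
Start with accepting vs non-accepting: {q0,q2,q3,q6,q8,q9} | {q1,q5,q7}.
Split {q0,q2,q3,q6,q8,q9} by δ(·,x) → {q0,q2,q6,q9} and {q3,q8}.
Split {q0,q2,q6,q9} by δ(·,x) → {q0,q2,q9} and {q6}.
Split {q0,q2,q9} by δ(·,y) → {q2,q9} and {q0}.
Refine {q1,q5,q7} on symbol x: members go to different blocks, giving {q5,q7} and {q1}.
On input x, block {q3,q8} splits into {q3} and {q8}.
Split {q2,q9} by δ(·,y) → {q2} and {q9}.
The partition is now stable with 8 blocks: {q2} | {q5,q7} | {q3} | {q6} | {q0} | {q1} | {q8} | {q9}.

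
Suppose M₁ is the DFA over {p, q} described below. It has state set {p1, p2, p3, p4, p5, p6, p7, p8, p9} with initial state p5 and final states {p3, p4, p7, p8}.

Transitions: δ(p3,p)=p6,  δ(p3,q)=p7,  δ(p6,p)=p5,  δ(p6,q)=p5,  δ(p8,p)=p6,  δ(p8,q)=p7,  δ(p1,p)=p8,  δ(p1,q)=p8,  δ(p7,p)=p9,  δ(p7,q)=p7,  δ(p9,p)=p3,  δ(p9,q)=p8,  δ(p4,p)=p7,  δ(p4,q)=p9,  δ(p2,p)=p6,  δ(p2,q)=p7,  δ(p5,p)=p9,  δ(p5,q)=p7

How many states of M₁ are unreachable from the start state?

No path from p5 leads to p1, p2, p4; the other 6 states are all reachable.

3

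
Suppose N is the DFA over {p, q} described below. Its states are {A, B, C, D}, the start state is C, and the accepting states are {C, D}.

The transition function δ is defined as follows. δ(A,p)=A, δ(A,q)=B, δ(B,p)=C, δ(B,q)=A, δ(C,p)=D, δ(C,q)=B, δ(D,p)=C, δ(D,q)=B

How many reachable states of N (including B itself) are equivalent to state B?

Every state is reachable, so we keep all 4.
P0 = {C,D} | {A,B}.
Refine {A,B} on symbol p: members go to different blocks, giving {A} and {B}.
No further refinement is possible. Final partition (3 blocks): {C,D} | {A} | {B}.
The equivalence class containing B is {B}, of size 1.

1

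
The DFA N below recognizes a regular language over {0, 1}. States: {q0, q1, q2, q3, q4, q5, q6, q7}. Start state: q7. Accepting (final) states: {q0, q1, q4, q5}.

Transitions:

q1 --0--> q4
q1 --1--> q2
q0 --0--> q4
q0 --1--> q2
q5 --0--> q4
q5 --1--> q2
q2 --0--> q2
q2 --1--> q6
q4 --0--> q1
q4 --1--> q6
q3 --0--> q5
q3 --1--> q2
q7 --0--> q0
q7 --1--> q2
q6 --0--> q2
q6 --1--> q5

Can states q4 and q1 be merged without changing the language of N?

No

First remove the unreachable states {q3}; 7 states remain.
Initial partition by acceptance: {q0,q1,q4,q5} | {q2,q6,q7}.
On input 0, block {q2,q6,q7} splits into {q2,q6} and {q7}.
Refine {q2,q6} on symbol 1: members go to different blocks, giving {q2} and {q6}.
On input 1, block {q0,q1,q4,q5} splits into {q0,q1,q5} and {q4}.
No further refinement is possible. Final partition (5 blocks): {q0,q1,q5} | {q2} | {q7} | {q6} | {q4}.
q4 and q1 end up in different blocks, so they are distinguishable. For instance, the string '11' is accepted from only q4.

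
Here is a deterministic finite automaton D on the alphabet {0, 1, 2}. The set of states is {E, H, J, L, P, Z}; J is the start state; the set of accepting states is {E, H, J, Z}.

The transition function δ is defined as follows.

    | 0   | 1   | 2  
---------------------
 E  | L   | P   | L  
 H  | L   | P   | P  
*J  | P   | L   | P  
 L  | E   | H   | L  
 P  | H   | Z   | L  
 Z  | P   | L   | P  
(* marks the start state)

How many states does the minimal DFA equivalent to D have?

All states are reachable from the start state.
Start with accepting vs non-accepting: {E,H,J,Z} | {L,P}.
Stable partition: {E,H,J,Z} | {L,P} — 2 equivalence classes.

2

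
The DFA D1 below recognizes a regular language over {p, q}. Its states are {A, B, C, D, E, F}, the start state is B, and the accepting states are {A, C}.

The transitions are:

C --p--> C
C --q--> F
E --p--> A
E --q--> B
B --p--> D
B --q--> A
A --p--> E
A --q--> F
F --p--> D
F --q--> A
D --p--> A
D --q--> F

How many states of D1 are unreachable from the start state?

1

No path from B leads to C; the other 5 states are all reachable.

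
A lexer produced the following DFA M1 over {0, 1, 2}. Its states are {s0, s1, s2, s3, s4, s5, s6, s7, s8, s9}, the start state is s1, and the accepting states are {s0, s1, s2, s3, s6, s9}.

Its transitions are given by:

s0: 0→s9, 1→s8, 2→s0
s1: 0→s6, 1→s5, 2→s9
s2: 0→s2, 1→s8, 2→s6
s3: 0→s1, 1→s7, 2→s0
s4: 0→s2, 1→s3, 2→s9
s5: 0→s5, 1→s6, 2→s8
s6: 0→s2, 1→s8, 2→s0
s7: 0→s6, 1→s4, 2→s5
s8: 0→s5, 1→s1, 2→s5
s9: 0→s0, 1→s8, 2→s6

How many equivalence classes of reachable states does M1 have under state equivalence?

First remove the unreachable states {s3,s4,s7}; 7 states remain.
Initial partition by acceptance: {s0,s1,s2,s6,s9} | {s5,s8}.
No further refinement is possible. Final partition (2 blocks): {s0,s1,s2,s6,s9} | {s5,s8}.

2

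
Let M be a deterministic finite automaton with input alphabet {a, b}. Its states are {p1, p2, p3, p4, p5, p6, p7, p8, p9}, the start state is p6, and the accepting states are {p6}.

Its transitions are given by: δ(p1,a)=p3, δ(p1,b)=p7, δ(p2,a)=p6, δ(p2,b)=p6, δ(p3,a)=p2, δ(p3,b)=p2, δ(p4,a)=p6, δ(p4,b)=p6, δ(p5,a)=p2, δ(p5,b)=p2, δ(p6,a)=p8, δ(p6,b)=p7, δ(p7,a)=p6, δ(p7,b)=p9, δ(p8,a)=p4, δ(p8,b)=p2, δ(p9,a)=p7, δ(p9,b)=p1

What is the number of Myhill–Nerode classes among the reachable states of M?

6

Reachable states from the start: {p1,p2,p3,p4,p6,p7,p8,p9}. Unreachable: {p5} — drop them.
P0 = {p6} | {p1,p2,p3,p4,p7,p8,p9}.
Split {p1,p2,p3,p4,p7,p8,p9} by δ(·,a) → {p1,p3,p8,p9} and {p2,p4,p7}.
Split {p1,p3,p8,p9} by δ(·,a) → {p3,p8,p9} and {p1}.
Refine {p3,p8,p9} on symbol b: members go to different blocks, giving {p3,p8} and {p9}.
Refine {p2,p4,p7} on symbol b: members go to different blocks, giving {p2,p4} and {p7}.
No further refinement is possible. Final partition (6 blocks): {p6} | {p3,p8} | {p2,p4} | {p1} | {p9} | {p7}.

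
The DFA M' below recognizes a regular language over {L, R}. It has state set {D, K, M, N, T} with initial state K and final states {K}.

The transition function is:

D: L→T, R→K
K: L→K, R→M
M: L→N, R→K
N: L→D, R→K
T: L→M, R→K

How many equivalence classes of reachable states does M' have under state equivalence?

2

Every state is reachable, so we keep all 5.
P0 = {K} | {D,M,N,T}.
The partition is now stable with 2 blocks: {K} | {D,M,N,T}.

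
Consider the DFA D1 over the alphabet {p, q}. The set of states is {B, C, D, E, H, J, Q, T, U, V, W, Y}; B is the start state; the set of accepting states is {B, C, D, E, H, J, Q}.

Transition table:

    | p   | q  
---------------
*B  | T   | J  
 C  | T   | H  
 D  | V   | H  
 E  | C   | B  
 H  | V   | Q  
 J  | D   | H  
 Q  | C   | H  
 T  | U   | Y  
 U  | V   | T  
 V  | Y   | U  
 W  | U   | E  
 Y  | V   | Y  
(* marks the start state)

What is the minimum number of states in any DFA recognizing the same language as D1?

4

States {E,W} cannot be reached from the start state, so discard them.
P0 = {B,C,D,H,J,Q} | {T,U,V,Y}.
On input p, block {B,C,D,H,J,Q} splits into {B,C,D,H} and {J,Q}.
Refine {B,C,D,H} on symbol q: members go to different blocks, giving {C,D} and {B,H}.
Stable partition: {C,D} | {T,U,V,Y} | {J,Q} | {B,H} — 4 equivalence classes.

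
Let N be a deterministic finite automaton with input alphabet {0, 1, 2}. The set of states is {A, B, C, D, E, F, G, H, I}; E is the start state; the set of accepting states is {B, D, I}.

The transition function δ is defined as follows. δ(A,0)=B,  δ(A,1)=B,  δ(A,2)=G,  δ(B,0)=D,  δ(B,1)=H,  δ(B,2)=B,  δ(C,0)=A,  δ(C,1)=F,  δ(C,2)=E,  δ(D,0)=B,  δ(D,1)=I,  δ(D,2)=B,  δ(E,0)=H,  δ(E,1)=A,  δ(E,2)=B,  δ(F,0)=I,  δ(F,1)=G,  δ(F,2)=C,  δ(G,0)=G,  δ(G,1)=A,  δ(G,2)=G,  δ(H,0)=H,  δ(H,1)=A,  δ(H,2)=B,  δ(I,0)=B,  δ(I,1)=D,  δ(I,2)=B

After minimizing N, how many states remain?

First remove the unreachable states {C,F}; 7 states remain.
Start with accepting vs non-accepting: {B,D,I} | {A,E,G,H}.
On input 1, block {B,D,I} splits into {D,I} and {B}.
Refine {A,E,G,H} on symbol 0: members go to different blocks, giving {E,G,H} and {A}.
Refine {E,G,H} on symbol 2: members go to different blocks, giving {E,H} and {G}.
The partition is now stable with 5 blocks: {D,I} | {E,H} | {B} | {A} | {G}.

5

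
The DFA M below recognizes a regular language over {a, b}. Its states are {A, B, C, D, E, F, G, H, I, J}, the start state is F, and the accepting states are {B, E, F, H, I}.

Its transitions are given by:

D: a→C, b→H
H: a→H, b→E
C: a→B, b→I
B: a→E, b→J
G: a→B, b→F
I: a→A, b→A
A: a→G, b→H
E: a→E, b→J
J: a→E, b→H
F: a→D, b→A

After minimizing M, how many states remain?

All states are reachable from the start state.
P0 = {B,E,F,H,I} | {A,C,D,G,J}.
Split {B,E,F,H,I} by δ(·,a) → {B,E,H} and {F,I}.
Split {B,E,H} by δ(·,b) → {B,E} and {H}.
Split {A,C,D,G,J} by δ(·,a) → {C,G,J} and {A,D}.
On input b, block {C,G,J} splits into {C,G} and {J}.
No further refinement is possible. Final partition (6 blocks): {B,E} | {C,G} | {F,I} | {H} | {A,D} | {J}.

6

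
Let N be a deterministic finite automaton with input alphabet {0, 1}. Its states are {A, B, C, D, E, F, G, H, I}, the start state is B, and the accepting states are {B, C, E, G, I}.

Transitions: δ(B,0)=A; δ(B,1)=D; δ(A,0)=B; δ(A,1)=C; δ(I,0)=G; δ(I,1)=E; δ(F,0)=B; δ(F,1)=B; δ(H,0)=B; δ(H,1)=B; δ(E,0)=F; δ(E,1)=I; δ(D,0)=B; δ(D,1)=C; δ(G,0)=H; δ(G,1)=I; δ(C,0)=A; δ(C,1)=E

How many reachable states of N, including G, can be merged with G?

2

Every state is reachable, so we keep all 9.
Initial partition by acceptance: {B,C,E,G,I} | {A,D,F,H}.
Split {B,C,E,G,I} by δ(·,0) → {B,C,E,G} and {I}.
On input 1, block {B,C,E,G} splits into {E,G} and {B} and {C}.
On input 1, block {A,D,F,H} splits into {A,D} and {F,H}.
The partition is now stable with 6 blocks: {E,G} | {A,D} | {I} | {B} | {C} | {F,H}.
State G belongs to the block {E,G}, which has 2 states.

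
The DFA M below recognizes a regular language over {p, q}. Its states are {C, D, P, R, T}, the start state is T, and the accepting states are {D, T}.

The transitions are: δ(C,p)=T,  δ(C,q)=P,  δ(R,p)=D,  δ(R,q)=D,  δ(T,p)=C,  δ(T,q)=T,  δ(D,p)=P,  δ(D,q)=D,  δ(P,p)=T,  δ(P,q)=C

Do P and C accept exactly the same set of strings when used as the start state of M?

States {D,R} cannot be reached from the start state, so discard them.
Initial partition by acceptance: {T} | {C,P}.
Stable partition: {T} | {C,P} — 2 equivalence classes.
P and C lie in the same block of the stable partition, so they are equivalent — no string distinguishes them.

Yes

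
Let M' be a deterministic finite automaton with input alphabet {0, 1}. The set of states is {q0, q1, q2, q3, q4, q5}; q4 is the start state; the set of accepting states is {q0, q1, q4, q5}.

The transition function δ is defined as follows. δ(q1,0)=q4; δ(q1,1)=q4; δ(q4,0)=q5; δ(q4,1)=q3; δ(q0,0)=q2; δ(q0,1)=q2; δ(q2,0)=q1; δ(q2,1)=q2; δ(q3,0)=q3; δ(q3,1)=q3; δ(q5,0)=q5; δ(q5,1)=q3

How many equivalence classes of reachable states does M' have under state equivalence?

First remove the unreachable states {q0,q1,q2}; 3 states remain.
P0 = {q4,q5} | {q3}.
No further refinement is possible. Final partition (2 blocks): {q4,q5} | {q3}.

2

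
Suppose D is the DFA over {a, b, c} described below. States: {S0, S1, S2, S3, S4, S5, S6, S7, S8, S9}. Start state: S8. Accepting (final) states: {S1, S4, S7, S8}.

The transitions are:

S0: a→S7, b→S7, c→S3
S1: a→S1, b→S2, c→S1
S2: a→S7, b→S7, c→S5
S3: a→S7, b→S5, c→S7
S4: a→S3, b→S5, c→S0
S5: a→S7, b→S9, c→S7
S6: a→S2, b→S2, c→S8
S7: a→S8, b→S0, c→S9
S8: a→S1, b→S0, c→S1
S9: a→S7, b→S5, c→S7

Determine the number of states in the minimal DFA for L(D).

States {S4,S6} cannot be reached from the start state, so discard them.
Start with accepting vs non-accepting: {S1,S7,S8} | {S0,S2,S3,S5,S9}.
Refine {S1,S7,S8} on symbol c: members go to different blocks, giving {S1,S8} and {S7}.
Refine {S0,S2,S3,S5,S9} on symbol b: members go to different blocks, giving {S3,S5,S9} and {S0,S2}.
Stable partition: {S1,S8} | {S3,S5,S9} | {S7} | {S0,S2} — 4 equivalence classes.

4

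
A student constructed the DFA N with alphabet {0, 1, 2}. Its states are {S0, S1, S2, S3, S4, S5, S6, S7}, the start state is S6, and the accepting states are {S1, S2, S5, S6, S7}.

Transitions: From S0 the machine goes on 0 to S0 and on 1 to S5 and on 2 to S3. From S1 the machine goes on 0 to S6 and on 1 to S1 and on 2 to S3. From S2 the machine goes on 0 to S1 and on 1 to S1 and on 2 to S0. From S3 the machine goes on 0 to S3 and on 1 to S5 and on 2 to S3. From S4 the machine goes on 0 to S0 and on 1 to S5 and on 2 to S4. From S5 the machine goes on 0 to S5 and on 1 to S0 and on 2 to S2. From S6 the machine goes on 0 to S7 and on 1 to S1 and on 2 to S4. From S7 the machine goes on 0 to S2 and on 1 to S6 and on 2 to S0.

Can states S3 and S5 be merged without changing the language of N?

All states are reachable from the start state.
Start with accepting vs non-accepting: {S1,S2,S5,S6,S7} | {S0,S3,S4}.
Refine {S1,S2,S5,S6,S7} on symbol 1: members go to different blocks, giving {S1,S2,S6,S7} and {S5}.
The partition is now stable with 3 blocks: {S1,S2,S6,S7} | {S0,S3,S4} | {S5}.
S3 and S5 end up in different blocks, so they are distinguishable. For instance, the string 'ε' is accepted from only S5.

No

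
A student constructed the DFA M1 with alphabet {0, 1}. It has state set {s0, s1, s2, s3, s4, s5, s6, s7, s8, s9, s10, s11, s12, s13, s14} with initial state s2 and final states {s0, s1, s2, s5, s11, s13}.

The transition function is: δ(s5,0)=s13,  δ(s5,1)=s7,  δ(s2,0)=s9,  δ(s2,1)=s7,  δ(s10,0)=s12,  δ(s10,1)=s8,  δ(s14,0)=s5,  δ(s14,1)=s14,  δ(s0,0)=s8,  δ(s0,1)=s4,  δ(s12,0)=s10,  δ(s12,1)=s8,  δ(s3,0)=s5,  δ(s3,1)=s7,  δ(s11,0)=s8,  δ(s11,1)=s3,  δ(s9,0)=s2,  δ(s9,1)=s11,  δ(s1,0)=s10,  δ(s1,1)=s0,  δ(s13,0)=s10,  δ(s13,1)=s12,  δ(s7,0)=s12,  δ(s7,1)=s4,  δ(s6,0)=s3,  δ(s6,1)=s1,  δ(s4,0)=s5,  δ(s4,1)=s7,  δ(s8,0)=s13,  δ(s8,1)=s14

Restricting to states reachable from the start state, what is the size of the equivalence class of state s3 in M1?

First remove the unreachable states {s0,s1,s6}; 12 states remain.
Initial partition by acceptance: {s2,s5,s11,s13} | {s3,s4,s7,s8,s9,s10,s12,s14}.
On input 0, block {s2,s5,s11,s13} splits into {s2,s11,s13} and {s5}.
On input 0, block {s3,s4,s7,s8,s9,s10,s12,s14} splits into {s3,s4,s14} and {s7,s10,s12} and {s8,s9}.
Refine {s2,s11,s13} on symbol 0: members go to different blocks, giving {s2,s11} and {s13}.
Refine {s2,s11} on symbol 1: members go to different blocks, giving {s2} and {s11}.
Split {s3,s4,s14} by δ(·,1) → {s3,s4} and {s14}.
Split {s7,s10,s12} by δ(·,1) → {s10,s12} and {s7}.
Split {s8,s9} by δ(·,0) → {s8} and {s9}.
The partition is now stable with 10 blocks: {s2} | {s3,s4} | {s5} | {s10,s12} | {s8} | {s13} | {s11} | {s14} | {s7} | {s9}.
State s3 belongs to the block {s3,s4}, which has 2 states.

2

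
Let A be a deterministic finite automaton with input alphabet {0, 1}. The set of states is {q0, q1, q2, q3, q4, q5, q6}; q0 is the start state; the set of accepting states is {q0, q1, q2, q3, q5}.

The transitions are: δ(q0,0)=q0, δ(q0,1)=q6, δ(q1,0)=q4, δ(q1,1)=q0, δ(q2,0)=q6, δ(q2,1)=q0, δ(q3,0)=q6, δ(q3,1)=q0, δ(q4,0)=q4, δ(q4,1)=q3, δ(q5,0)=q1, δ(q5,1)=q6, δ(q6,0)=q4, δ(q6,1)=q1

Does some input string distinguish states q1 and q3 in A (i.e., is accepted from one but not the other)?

States {q2,q5} cannot be reached from the start state, so discard them.
P0 = {q0,q1,q3} | {q4,q6}.
On input 0, block {q0,q1,q3} splits into {q1,q3} and {q0}.
No further refinement is possible. Final partition (3 blocks): {q1,q3} | {q4,q6} | {q0}.
q1 and q3 lie in the same block of the stable partition, so they are equivalent — no string distinguishes them.

No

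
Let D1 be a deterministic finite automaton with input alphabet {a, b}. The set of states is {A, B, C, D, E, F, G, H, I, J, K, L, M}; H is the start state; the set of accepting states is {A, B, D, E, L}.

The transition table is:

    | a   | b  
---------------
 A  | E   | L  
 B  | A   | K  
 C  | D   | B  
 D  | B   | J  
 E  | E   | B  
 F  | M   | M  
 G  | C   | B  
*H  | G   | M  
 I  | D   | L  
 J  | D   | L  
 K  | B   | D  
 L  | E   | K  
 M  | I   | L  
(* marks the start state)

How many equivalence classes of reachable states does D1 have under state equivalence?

States {F} cannot be reached from the start state, so discard them.
P0 = {A,B,D,E,L} | {C,G,H,I,J,K,M}.
On input b, block {A,B,D,E,L} splits into {B,D,L} and {A,E}.
Refine {B,D,L} on symbol a: members go to different blocks, giving {B,L} and {D}.
On input a, block {C,G,H,I,J,K,M} splits into {C,I,J} and {G,H,M} and {K}.
On input a, block {G,H,M} splits into {G,M} and {H}.
The partition is now stable with 7 blocks: {B,L} | {C,I,J} | {A,E} | {D} | {G,M} | {K} | {H}.

7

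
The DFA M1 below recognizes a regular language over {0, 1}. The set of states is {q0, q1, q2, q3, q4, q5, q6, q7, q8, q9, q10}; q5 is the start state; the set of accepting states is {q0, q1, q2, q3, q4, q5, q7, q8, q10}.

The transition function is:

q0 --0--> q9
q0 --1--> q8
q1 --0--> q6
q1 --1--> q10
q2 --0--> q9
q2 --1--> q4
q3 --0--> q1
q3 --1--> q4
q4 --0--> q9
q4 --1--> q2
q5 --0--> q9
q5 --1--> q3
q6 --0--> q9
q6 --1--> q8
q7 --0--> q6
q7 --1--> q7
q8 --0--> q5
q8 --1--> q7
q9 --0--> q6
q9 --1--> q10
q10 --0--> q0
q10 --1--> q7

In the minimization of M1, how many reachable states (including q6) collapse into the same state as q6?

2

Every state is reachable, so we keep all 11.
Start with accepting vs non-accepting: {q0,q1,q2,q3,q4,q5,q7,q8,q10} | {q6,q9}.
Split {q0,q1,q2,q3,q4,q5,q7,q8,q10} by δ(·,0) → {q0,q1,q2,q4,q5,q7} and {q3,q8,q10}.
Split {q0,q1,q2,q4,q5,q7} by δ(·,1) → {q0,q1,q5} and {q2,q4,q7}.
The partition is now stable with 4 blocks: {q0,q1,q5} | {q6,q9} | {q3,q8,q10} | {q2,q4,q7}.
State q6 belongs to the block {q6,q9}, which has 2 states.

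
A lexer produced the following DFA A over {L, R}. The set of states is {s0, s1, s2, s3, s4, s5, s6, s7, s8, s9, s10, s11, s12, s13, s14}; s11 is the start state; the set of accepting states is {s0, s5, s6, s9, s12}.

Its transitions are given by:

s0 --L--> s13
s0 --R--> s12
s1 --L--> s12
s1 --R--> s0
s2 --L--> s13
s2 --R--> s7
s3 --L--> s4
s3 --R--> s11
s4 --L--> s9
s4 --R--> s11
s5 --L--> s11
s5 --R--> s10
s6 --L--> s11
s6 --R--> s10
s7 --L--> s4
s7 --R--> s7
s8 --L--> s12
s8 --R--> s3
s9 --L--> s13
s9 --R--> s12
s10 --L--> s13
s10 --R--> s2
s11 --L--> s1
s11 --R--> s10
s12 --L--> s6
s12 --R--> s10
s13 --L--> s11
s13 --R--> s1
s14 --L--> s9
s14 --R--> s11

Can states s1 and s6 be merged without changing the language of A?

No

Reachable states from the start: {s0,s1,s2,s4,s6,s7,s9,s10,s11,s12,s13}. Unreachable: {s3,s5,s8,s14} — drop them.
Start with accepting vs non-accepting: {s0,s6,s9,s12} | {s1,s2,s4,s7,s10,s11,s13}.
Refine {s0,s6,s9,s12} on symbol L: members go to different blocks, giving {s0,s6,s9} and {s12}.
Refine {s0,s6,s9} on symbol R: members go to different blocks, giving {s0,s9} and {s6}.
Refine {s1,s2,s4,s7,s10,s11,s13} on symbol L: members go to different blocks, giving {s2,s7,s10,s11,s13} and {s1} and {s4}.
Split {s2,s7,s10,s11,s13} by δ(·,L) → {s2,s10,s13} and {s7} and {s11}.
Refine {s2,s10,s13} on symbol L: members go to different blocks, giving {s2,s10} and {s13}.
On input R, block {s2,s10} splits into {s2} and {s10}.
No further refinement is possible. Final partition (10 blocks): {s0,s9} | {s2} | {s12} | {s6} | {s1} | {s4} | {s7} | {s11} | {s13} | {s10}.
s1 and s6 end up in different blocks, so they are distinguishable. For instance, the string 'ε' is accepted from only s6.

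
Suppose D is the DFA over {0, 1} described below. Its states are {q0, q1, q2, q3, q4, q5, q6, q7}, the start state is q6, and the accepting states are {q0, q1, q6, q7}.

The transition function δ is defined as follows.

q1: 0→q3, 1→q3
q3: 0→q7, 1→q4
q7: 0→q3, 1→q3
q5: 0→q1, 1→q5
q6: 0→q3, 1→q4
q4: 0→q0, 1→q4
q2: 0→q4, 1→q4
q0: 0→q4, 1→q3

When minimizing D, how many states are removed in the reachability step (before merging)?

3

No path from q6 leads to q1, q2, q5; the other 5 states are all reachable.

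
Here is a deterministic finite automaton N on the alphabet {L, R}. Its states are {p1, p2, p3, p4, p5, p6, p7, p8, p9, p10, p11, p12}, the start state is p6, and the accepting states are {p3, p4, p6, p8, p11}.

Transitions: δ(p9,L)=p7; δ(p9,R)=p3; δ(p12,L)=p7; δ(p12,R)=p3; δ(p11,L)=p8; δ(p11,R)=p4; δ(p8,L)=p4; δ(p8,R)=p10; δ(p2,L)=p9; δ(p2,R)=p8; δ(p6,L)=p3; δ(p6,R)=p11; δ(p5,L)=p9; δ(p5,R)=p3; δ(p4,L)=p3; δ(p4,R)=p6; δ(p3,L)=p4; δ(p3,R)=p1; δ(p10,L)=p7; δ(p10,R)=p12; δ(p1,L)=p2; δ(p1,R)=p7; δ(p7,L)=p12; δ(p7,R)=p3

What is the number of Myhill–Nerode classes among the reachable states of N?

4

First remove the unreachable states {p5}; 11 states remain.
Initial partition by acceptance: {p3,p4,p6,p8,p11} | {p1,p2,p7,p9,p10,p12}.
Refine {p3,p4,p6,p8,p11} on symbol R: members go to different blocks, giving {p4,p6,p11} and {p3,p8}.
On input R, block {p1,p2,p7,p9,p10,p12} splits into {p2,p7,p9,p12} and {p1,p10}.
The partition is now stable with 4 blocks: {p4,p6,p11} | {p2,p7,p9,p12} | {p3,p8} | {p1,p10}.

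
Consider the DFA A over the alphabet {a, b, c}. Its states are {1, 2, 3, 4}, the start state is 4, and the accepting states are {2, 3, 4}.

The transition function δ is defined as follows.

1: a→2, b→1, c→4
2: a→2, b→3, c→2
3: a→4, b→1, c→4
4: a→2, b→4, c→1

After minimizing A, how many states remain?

4

Every state is reachable, so we keep all 4.
Start with accepting vs non-accepting: {2,3,4} | {1}.
On input b, block {2,3,4} splits into {2,4} and {3}.
On input b, block {2,4} splits into {2} and {4}.
Stable partition: {2} | {1} | {3} | {4} — 4 equivalence classes.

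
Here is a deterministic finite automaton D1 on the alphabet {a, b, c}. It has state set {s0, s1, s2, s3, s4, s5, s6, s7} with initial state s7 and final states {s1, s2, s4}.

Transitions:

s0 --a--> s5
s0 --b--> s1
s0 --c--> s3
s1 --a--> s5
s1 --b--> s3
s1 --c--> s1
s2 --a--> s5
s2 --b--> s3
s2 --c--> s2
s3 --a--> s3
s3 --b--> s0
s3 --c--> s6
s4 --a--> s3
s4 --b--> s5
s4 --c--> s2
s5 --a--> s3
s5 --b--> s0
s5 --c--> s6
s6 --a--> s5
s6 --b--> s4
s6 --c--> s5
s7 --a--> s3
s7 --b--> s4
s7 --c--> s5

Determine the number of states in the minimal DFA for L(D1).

3

Every state is reachable, so we keep all 8.
Start with accepting vs non-accepting: {s1,s2,s4} | {s0,s3,s5,s6,s7}.
Refine {s0,s3,s5,s6,s7} on symbol b: members go to different blocks, giving {s0,s6,s7} and {s3,s5}.
The partition is now stable with 3 blocks: {s1,s2,s4} | {s0,s6,s7} | {s3,s5}.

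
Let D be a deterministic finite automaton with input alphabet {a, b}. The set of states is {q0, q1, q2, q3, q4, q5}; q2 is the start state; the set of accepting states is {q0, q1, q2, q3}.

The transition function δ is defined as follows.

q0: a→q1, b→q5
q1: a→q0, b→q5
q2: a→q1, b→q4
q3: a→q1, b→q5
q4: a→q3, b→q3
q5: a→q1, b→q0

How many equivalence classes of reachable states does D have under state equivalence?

All states are reachable from the start state.
Start with accepting vs non-accepting: {q0,q1,q2,q3} | {q4,q5}.
The partition is now stable with 2 blocks: {q0,q1,q2,q3} | {q4,q5}.

2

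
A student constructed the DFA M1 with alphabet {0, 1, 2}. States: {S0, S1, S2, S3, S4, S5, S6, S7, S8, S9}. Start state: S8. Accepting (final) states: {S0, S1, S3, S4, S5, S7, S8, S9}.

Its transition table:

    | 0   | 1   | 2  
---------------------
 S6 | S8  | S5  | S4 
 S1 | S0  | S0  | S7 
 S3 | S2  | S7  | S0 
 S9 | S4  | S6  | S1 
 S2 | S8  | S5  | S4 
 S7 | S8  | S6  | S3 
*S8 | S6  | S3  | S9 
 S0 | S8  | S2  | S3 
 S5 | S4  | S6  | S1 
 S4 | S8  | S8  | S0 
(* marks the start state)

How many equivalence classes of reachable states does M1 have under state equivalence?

Initial partition by acceptance: {S0,S1,S3,S4,S5,S7,S8,S9} | {S2,S6}.
Split {S0,S1,S3,S4,S5,S7,S8,S9} by δ(·,0) → {S0,S1,S4,S5,S7,S9} and {S3,S8}.
Refine {S0,S1,S4,S5,S7,S9} on symbol 0: members go to different blocks, giving {S0,S4,S7} and {S1,S5,S9}.
On input 1, block {S0,S4,S7} splits into {S0,S7} and {S4}.
Split {S3,S8} by δ(·,1) → {S3} and {S8}.
Split {S1,S5,S9} by δ(·,0) → {S5,S9} and {S1}.
The partition is now stable with 7 blocks: {S0,S7} | {S2,S6} | {S3} | {S5,S9} | {S4} | {S8} | {S1}.

7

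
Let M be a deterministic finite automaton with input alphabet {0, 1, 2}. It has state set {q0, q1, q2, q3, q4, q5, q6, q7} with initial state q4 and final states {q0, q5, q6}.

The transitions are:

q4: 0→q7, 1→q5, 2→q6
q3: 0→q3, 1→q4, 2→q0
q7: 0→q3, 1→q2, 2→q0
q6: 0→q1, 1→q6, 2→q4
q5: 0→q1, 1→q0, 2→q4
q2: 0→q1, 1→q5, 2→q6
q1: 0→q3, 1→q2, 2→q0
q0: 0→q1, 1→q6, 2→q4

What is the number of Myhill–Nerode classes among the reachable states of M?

P0 = {q0,q5,q6} | {q1,q2,q3,q4,q7}.
Refine {q1,q2,q3,q4,q7} on symbol 1: members go to different blocks, giving {q1,q3,q7} and {q2,q4}.
Stable partition: {q0,q5,q6} | {q1,q3,q7} | {q2,q4} — 3 equivalence classes.

3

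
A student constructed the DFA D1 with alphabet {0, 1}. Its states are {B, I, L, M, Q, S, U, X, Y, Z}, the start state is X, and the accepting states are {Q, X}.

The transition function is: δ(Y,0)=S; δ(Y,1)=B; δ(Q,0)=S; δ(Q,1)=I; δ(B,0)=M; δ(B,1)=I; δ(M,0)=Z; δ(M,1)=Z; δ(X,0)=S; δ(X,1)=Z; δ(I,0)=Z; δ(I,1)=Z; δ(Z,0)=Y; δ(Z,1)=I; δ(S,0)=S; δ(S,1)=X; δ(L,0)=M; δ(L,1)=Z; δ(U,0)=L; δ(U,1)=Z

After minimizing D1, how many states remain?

Reachable states from the start: {B,I,M,S,X,Y,Z}. Unreachable: {L,Q,U} — drop them.
P0 = {X} | {B,I,M,S,Y,Z}.
On input 1, block {B,I,M,S,Y,Z} splits into {B,I,M,Y,Z} and {S}.
Refine {B,I,M,Y,Z} on symbol 0: members go to different blocks, giving {B,I,M,Z} and {Y}.
On input 0, block {B,I,M,Z} splits into {B,I,M} and {Z}.
Refine {B,I,M} on symbol 0: members go to different blocks, giving {I,M} and {B}.
The partition is now stable with 6 blocks: {X} | {I,M} | {S} | {Y} | {Z} | {B}.

6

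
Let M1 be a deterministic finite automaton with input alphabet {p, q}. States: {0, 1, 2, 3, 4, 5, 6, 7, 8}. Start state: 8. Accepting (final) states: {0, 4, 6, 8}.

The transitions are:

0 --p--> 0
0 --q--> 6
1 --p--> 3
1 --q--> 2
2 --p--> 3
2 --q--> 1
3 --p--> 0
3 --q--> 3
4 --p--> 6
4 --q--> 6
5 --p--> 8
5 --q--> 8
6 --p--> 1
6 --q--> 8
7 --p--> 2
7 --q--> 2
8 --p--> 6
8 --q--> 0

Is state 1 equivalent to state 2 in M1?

Yes

States {4,5,7} cannot be reached from the start state, so discard them.
Initial partition by acceptance: {0,6,8} | {1,2,3}.
Split {0,6,8} by δ(·,p) → {0,8} and {6}.
On input p, block {0,8} splits into {0} and {8}.
Split {1,2,3} by δ(·,p) → {1,2} and {3}.
No further refinement is possible. Final partition (5 blocks): {0} | {1,2} | {6} | {8} | {3}.
1 and 2 lie in the same block of the stable partition, so they are equivalent — no string distinguishes them.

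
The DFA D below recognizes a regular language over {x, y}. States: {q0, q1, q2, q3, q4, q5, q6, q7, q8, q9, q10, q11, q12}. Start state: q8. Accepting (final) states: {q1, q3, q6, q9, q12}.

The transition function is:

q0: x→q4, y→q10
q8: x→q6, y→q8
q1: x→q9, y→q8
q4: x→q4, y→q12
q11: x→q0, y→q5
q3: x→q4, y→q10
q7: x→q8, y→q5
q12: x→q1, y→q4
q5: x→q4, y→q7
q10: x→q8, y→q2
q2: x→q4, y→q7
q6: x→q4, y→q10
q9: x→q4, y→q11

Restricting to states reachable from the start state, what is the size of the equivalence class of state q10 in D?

2

First remove the unreachable states {q3}; 12 states remain.
Initial partition by acceptance: {q1,q6,q9,q12} | {q0,q2,q4,q5,q7,q8,q10,q11}.
Refine {q1,q6,q9,q12} on symbol x: members go to different blocks, giving {q1,q12} and {q6,q9}.
Refine {q1,q12} on symbol x: members go to different blocks, giving {q1} and {q12}.
Split {q0,q2,q4,q5,q7,q8,q10,q11} by δ(·,x) → {q0,q2,q4,q5,q7,q10,q11} and {q8}.
Split {q0,q2,q4,q5,q7,q10,q11} by δ(·,x) → {q0,q2,q4,q5,q11} and {q7,q10}.
Split {q0,q2,q4,q5,q11} by δ(·,y) → {q0,q2,q5} and {q4} and {q11}.
Refine {q6,q9} on symbol y: members go to different blocks, giving {q6} and {q9}.
Stable partition: {q1} | {q0,q2,q5} | {q6} | {q12} | {q8} | {q7,q10} | {q4} | {q11} | {q9} — 9 equivalence classes.
State q10 belongs to the block {q7,q10}, which has 2 states.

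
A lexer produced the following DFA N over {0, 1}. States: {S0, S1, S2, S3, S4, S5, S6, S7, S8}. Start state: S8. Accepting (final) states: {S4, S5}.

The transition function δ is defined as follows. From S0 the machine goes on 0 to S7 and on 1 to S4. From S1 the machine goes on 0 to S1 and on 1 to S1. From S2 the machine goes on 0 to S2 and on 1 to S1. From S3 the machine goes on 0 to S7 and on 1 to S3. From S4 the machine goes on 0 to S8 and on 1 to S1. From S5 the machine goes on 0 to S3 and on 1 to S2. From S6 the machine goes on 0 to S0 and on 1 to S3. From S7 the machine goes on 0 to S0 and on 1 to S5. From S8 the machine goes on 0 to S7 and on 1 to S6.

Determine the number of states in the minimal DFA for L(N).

4

All states are reachable from the start state.
Initial partition by acceptance: {S4,S5} | {S0,S1,S2,S3,S6,S7,S8}.
Refine {S0,S1,S2,S3,S6,S7,S8} on symbol 1: members go to different blocks, giving {S1,S2,S3,S6,S8} and {S0,S7}.
Split {S1,S2,S3,S6,S8} by δ(·,0) → {S3,S6,S8} and {S1,S2}.
Stable partition: {S4,S5} | {S3,S6,S8} | {S0,S7} | {S1,S2} — 4 equivalence classes.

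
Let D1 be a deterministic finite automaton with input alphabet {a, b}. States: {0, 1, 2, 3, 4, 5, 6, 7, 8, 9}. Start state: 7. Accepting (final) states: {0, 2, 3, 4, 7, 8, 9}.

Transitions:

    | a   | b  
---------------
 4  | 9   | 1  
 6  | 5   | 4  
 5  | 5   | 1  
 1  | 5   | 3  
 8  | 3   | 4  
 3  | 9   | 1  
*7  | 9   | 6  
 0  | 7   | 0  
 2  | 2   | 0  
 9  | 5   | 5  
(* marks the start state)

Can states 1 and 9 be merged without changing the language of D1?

No

First remove the unreachable states {0,2,8}; 7 states remain.
Start with accepting vs non-accepting: {3,4,7,9} | {1,5,6}.
Split {3,4,7,9} by δ(·,a) → {3,4,7} and {9}.
Refine {1,5,6} on symbol b: members go to different blocks, giving {1,6} and {5}.
No further refinement is possible. Final partition (4 blocks): {3,4,7} | {1,6} | {9} | {5}.
1 and 9 end up in different blocks, so they are distinguishable. For instance, the string 'ε' is accepted from only 9.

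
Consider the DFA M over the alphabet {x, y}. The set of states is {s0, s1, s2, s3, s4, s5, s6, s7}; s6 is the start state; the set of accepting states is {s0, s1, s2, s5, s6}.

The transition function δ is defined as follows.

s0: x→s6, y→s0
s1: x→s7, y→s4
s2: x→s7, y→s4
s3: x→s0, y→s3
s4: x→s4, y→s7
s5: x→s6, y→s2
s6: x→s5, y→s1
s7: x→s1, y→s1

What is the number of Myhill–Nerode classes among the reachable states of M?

4

Reachable states from the start: {s1,s2,s4,s5,s6,s7}. Unreachable: {s0,s3} — drop them.
P0 = {s1,s2,s5,s6} | {s4,s7}.
Refine {s1,s2,s5,s6} on symbol x: members go to different blocks, giving {s1,s2} and {s5,s6}.
On input x, block {s4,s7} splits into {s4} and {s7}.
Stable partition: {s1,s2} | {s4} | {s5,s6} | {s7} — 4 equivalence classes.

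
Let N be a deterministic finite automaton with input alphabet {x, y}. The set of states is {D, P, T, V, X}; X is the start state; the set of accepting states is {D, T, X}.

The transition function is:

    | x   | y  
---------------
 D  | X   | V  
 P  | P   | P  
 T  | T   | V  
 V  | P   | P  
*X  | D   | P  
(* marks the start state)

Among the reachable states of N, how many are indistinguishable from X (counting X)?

Reachable states from the start: {D,P,V,X}. Unreachable: {T} — drop them.
Start with accepting vs non-accepting: {D,X} | {P,V}.
The partition is now stable with 2 blocks: {D,X} | {P,V}.
The equivalence class containing X is {D,X}, of size 2.

2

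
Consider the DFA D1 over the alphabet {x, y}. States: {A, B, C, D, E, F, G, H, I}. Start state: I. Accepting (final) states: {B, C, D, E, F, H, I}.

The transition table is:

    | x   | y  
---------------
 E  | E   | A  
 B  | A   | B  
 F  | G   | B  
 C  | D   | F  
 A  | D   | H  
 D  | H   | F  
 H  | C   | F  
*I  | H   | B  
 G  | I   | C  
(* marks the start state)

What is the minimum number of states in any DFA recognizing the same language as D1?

First remove the unreachable states {E}; 8 states remain.
P0 = {B,C,D,F,H,I} | {A,G}.
Refine {B,C,D,F,H,I} on symbol x: members go to different blocks, giving {C,D,H,I} and {B,F}.
The partition is now stable with 3 blocks: {C,D,H,I} | {A,G} | {B,F}.

3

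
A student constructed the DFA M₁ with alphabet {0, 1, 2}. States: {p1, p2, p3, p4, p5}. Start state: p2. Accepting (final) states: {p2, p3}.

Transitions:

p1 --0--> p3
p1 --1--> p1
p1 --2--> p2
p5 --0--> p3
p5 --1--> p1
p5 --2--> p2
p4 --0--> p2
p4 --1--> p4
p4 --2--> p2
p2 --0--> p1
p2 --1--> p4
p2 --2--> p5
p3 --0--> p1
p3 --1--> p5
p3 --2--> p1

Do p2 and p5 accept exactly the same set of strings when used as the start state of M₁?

P0 = {p2,p3} | {p1,p4,p5}.
The partition is now stable with 2 blocks: {p2,p3} | {p1,p4,p5}.
p2 and p5 end up in different blocks, so they are distinguishable. For instance, the string 'ε' is accepted from only p2.

No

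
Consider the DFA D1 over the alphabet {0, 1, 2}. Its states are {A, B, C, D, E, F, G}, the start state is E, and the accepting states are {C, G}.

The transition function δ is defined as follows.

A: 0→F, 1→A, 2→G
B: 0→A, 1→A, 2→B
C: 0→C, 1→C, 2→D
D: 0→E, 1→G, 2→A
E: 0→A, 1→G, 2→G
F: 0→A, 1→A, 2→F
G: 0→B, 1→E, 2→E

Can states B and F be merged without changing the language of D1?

Reachable states from the start: {A,B,E,F,G}. Unreachable: {C,D} — drop them.
Initial partition by acceptance: {G} | {A,B,E,F}.
Split {A,B,E,F} by δ(·,1) → {A,B,F} and {E}.
Split {A,B,F} by δ(·,2) → {B,F} and {A}.
No further refinement is possible. Final partition (4 blocks): {G} | {B,F} | {E} | {A}.
B and F lie in the same block of the stable partition, so they are equivalent — no string distinguishes them.

Yes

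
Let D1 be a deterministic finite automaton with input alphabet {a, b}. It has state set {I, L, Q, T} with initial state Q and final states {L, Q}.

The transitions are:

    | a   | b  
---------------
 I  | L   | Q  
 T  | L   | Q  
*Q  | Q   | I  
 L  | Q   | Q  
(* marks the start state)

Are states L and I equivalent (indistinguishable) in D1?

No

States {T} cannot be reached from the start state, so discard them.
Start with accepting vs non-accepting: {L,Q} | {I}.
Refine {L,Q} on symbol b: members go to different blocks, giving {Q} and {L}.
No further refinement is possible. Final partition (3 blocks): {Q} | {I} | {L}.
L and I end up in different blocks, so they are distinguishable. For instance, the string 'ε' is accepted from only L.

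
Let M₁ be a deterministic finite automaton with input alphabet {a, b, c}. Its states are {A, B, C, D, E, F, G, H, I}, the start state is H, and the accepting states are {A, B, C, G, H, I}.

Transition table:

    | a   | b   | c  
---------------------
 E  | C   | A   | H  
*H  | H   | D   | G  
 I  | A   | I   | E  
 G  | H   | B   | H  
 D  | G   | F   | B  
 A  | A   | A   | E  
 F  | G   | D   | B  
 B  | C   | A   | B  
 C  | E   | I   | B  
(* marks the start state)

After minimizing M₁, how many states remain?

7

P0 = {A,B,C,G,H,I} | {D,E,F}.
Refine {A,B,C,G,H,I} on symbol a: members go to different blocks, giving {A,B,G,H,I} and {C}.
Refine {A,B,G,H,I} on symbol a: members go to different blocks, giving {A,G,H,I} and {B}.
Split {A,G,H,I} by δ(·,b) → {A,I} and {G} and {H}.
On input a, block {D,E,F} splits into {D,F} and {E}.
Stable partition: {A,I} | {D,F} | {C} | {B} | {G} | {H} | {E} — 7 equivalence classes.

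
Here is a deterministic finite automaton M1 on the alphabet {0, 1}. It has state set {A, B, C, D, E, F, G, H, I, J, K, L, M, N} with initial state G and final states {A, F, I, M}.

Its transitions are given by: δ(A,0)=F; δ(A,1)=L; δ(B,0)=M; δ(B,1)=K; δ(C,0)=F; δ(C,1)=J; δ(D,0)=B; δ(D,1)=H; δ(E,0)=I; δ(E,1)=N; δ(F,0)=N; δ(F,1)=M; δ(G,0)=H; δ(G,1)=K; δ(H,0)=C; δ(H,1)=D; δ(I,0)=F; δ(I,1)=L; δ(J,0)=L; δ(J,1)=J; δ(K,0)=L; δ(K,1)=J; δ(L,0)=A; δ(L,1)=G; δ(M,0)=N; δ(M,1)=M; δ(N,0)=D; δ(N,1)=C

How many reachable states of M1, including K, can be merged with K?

2

States {E,I} cannot be reached from the start state, so discard them.
Start with accepting vs non-accepting: {A,F,M} | {B,C,D,G,H,J,K,L,N}.
Split {A,F,M} by δ(·,0) → {F,M} and {A}.
On input 0, block {B,C,D,G,H,J,K,L,N} splits into {D,G,H,J,K,N} and {B,C} and {L}.
Refine {D,G,H,J,K,N} on symbol 0: members go to different blocks, giving {D,H} and {G,N} and {J,K}.
Refine {G,N} on symbol 1: members go to different blocks, giving {G} and {N}.
No further refinement is possible. Final partition (8 blocks): {F,M} | {D,H} | {A} | {B,C} | {L} | {G} | {J,K} | {N}.
The equivalence class containing K is {J,K}, of size 2.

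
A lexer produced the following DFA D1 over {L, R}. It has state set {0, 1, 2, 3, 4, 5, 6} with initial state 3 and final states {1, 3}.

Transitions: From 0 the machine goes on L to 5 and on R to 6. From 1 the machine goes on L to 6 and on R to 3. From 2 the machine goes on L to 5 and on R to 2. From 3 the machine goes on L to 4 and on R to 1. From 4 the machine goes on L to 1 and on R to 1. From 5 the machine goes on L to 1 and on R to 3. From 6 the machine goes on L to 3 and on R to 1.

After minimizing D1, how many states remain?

2

Reachable states from the start: {1,3,4,6}. Unreachable: {0,2,5} — drop them.
Initial partition by acceptance: {1,3} | {4,6}.
Stable partition: {1,3} | {4,6} — 2 equivalence classes.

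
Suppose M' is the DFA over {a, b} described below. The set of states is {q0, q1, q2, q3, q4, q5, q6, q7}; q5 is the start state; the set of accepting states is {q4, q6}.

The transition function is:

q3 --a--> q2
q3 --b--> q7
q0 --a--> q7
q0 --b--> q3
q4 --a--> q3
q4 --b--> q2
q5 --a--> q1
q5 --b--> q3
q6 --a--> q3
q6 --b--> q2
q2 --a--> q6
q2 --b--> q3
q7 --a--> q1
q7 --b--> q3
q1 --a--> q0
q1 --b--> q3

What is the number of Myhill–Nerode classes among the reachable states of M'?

Reachable states from the start: {q0,q1,q2,q3,q5,q6,q7}. Unreachable: {q4} — drop them.
P0 = {q6} | {q0,q1,q2,q3,q5,q7}.
Split {q0,q1,q2,q3,q5,q7} by δ(·,a) → {q0,q1,q3,q5,q7} and {q2}.
On input a, block {q0,q1,q3,q5,q7} splits into {q0,q1,q5,q7} and {q3}.
The partition is now stable with 4 blocks: {q6} | {q0,q1,q5,q7} | {q2} | {q3}.

4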